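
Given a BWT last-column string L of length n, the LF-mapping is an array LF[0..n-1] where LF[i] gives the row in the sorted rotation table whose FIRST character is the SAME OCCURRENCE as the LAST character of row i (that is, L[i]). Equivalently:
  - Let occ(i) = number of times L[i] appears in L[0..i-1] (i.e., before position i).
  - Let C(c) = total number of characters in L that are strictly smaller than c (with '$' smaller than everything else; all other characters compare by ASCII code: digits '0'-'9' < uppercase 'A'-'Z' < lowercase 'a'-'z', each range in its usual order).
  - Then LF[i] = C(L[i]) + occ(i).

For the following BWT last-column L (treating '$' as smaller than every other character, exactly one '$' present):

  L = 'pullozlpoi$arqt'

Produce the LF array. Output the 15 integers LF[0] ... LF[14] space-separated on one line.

Answer: 8 13 3 4 6 14 5 9 7 2 0 1 11 10 12

Derivation:
Char counts: '$':1, 'a':1, 'i':1, 'l':3, 'o':2, 'p':2, 'q':1, 'r':1, 't':1, 'u':1, 'z':1
C (first-col start): C('$')=0, C('a')=1, C('i')=2, C('l')=3, C('o')=6, C('p')=8, C('q')=10, C('r')=11, C('t')=12, C('u')=13, C('z')=14
L[0]='p': occ=0, LF[0]=C('p')+0=8+0=8
L[1]='u': occ=0, LF[1]=C('u')+0=13+0=13
L[2]='l': occ=0, LF[2]=C('l')+0=3+0=3
L[3]='l': occ=1, LF[3]=C('l')+1=3+1=4
L[4]='o': occ=0, LF[4]=C('o')+0=6+0=6
L[5]='z': occ=0, LF[5]=C('z')+0=14+0=14
L[6]='l': occ=2, LF[6]=C('l')+2=3+2=5
L[7]='p': occ=1, LF[7]=C('p')+1=8+1=9
L[8]='o': occ=1, LF[8]=C('o')+1=6+1=7
L[9]='i': occ=0, LF[9]=C('i')+0=2+0=2
L[10]='$': occ=0, LF[10]=C('$')+0=0+0=0
L[11]='a': occ=0, LF[11]=C('a')+0=1+0=1
L[12]='r': occ=0, LF[12]=C('r')+0=11+0=11
L[13]='q': occ=0, LF[13]=C('q')+0=10+0=10
L[14]='t': occ=0, LF[14]=C('t')+0=12+0=12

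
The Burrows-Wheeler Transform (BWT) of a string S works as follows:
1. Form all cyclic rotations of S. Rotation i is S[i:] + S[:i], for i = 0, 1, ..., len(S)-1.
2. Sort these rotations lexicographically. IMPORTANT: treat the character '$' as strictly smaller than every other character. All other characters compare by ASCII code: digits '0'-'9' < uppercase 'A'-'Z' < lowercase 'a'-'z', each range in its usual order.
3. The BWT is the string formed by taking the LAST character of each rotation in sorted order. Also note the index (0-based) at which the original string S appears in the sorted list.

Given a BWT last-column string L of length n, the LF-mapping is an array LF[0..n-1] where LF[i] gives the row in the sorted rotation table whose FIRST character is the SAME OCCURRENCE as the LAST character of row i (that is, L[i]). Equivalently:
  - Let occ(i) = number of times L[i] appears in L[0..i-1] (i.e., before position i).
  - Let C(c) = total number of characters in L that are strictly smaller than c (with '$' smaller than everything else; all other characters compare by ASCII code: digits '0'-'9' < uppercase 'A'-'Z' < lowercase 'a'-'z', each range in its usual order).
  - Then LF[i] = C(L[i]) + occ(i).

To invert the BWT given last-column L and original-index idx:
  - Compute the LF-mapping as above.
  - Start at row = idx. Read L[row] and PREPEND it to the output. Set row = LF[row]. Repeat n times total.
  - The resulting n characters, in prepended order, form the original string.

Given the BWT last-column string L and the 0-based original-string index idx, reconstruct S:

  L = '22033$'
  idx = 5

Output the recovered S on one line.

LF mapping: 2 3 1 4 5 0
Walk LF starting at row 5, prepending L[row]:
  step 1: row=5, L[5]='$', prepend. Next row=LF[5]=0
  step 2: row=0, L[0]='2', prepend. Next row=LF[0]=2
  step 3: row=2, L[2]='0', prepend. Next row=LF[2]=1
  step 4: row=1, L[1]='2', prepend. Next row=LF[1]=3
  step 5: row=3, L[3]='3', prepend. Next row=LF[3]=4
  step 6: row=4, L[4]='3', prepend. Next row=LF[4]=5
Reversed output: 33202$

Answer: 33202$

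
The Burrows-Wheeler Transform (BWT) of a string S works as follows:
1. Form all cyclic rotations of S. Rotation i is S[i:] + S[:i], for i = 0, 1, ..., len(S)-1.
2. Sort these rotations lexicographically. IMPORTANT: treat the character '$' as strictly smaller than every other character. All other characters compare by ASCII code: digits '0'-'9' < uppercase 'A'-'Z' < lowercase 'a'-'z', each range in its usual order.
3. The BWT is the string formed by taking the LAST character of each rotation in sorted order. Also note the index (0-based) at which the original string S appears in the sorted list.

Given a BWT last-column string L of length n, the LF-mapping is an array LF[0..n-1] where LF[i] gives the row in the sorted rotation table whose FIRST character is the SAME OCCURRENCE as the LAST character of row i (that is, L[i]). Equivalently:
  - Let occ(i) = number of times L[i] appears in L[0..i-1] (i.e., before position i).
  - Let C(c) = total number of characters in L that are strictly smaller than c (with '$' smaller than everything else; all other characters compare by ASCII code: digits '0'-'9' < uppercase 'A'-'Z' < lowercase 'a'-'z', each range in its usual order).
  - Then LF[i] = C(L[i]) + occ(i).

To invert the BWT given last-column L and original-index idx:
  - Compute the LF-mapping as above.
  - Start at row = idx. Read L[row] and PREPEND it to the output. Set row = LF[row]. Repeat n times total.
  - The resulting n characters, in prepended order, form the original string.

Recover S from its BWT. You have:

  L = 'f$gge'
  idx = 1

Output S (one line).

Answer: eggf$

Derivation:
LF mapping: 2 0 3 4 1
Walk LF starting at row 1, prepending L[row]:
  step 1: row=1, L[1]='$', prepend. Next row=LF[1]=0
  step 2: row=0, L[0]='f', prepend. Next row=LF[0]=2
  step 3: row=2, L[2]='g', prepend. Next row=LF[2]=3
  step 4: row=3, L[3]='g', prepend. Next row=LF[3]=4
  step 5: row=4, L[4]='e', prepend. Next row=LF[4]=1
Reversed output: eggf$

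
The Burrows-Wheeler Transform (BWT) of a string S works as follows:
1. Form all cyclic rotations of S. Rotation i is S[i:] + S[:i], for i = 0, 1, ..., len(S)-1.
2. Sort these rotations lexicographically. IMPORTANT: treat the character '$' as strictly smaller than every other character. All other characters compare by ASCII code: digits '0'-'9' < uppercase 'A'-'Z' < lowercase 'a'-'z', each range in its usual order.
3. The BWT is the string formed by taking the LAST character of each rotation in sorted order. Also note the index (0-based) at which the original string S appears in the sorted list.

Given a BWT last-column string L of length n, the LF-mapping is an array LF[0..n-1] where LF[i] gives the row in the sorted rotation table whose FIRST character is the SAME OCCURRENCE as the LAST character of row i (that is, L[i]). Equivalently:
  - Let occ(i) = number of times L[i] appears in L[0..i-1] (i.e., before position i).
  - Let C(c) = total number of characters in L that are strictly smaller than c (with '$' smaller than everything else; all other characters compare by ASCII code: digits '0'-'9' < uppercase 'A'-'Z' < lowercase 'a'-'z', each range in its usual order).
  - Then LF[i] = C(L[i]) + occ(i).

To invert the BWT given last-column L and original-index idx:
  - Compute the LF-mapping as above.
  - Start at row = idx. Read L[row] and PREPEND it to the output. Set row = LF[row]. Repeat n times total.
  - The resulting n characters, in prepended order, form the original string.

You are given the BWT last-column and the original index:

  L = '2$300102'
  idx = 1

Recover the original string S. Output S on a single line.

LF mapping: 5 0 7 1 2 4 3 6
Walk LF starting at row 1, prepending L[row]:
  step 1: row=1, L[1]='$', prepend. Next row=LF[1]=0
  step 2: row=0, L[0]='2', prepend. Next row=LF[0]=5
  step 3: row=5, L[5]='1', prepend. Next row=LF[5]=4
  step 4: row=4, L[4]='0', prepend. Next row=LF[4]=2
  step 5: row=2, L[2]='3', prepend. Next row=LF[2]=7
  step 6: row=7, L[7]='2', prepend. Next row=LF[7]=6
  step 7: row=6, L[6]='0', prepend. Next row=LF[6]=3
  step 8: row=3, L[3]='0', prepend. Next row=LF[3]=1
Reversed output: 0023012$

Answer: 0023012$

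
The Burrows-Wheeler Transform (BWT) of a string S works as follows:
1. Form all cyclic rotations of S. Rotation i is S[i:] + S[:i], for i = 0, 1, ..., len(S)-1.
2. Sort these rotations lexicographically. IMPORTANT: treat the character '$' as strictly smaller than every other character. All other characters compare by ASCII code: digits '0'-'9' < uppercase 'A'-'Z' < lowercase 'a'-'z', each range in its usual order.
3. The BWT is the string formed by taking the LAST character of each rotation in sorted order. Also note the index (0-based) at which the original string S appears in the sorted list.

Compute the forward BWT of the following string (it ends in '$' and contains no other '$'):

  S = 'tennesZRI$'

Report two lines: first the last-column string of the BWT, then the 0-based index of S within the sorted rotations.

All 10 rotations (rotation i = S[i:]+S[:i]):
  rot[0] = tennesZRI$
  rot[1] = ennesZRI$t
  rot[2] = nnesZRI$te
  rot[3] = nesZRI$ten
  rot[4] = esZRI$tenn
  rot[5] = sZRI$tenne
  rot[6] = ZRI$tennes
  rot[7] = RI$tennesZ
  rot[8] = I$tennesZR
  rot[9] = $tennesZRI
Sorted (with $ < everything):
  sorted[0] = $tennesZRI  (last char: 'I')
  sorted[1] = I$tennesZR  (last char: 'R')
  sorted[2] = RI$tennesZ  (last char: 'Z')
  sorted[3] = ZRI$tennes  (last char: 's')
  sorted[4] = ennesZRI$t  (last char: 't')
  sorted[5] = esZRI$tenn  (last char: 'n')
  sorted[6] = nesZRI$ten  (last char: 'n')
  sorted[7] = nnesZRI$te  (last char: 'e')
  sorted[8] = sZRI$tenne  (last char: 'e')
  sorted[9] = tennesZRI$  (last char: '$')
Last column: IRZstnnee$
Original string S is at sorted index 9

Answer: IRZstnnee$
9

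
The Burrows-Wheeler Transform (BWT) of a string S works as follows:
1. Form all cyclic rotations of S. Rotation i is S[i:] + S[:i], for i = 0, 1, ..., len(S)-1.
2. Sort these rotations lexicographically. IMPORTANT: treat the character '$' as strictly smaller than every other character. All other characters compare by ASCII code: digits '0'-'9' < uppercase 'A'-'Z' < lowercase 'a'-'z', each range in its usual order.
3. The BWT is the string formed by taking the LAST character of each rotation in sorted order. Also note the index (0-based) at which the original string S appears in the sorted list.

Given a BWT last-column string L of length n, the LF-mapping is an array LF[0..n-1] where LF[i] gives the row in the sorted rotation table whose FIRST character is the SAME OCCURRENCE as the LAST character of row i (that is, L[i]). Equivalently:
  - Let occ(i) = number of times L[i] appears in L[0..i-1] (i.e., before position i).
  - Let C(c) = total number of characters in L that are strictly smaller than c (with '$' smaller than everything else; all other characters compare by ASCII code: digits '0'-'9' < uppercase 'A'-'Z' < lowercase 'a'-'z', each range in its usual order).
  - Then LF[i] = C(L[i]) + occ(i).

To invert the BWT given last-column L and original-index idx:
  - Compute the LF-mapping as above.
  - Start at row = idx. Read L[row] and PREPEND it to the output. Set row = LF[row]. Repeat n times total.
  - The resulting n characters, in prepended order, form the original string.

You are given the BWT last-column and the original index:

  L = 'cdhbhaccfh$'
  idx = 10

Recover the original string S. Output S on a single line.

Answer: hhcdacfhbc$

Derivation:
LF mapping: 3 6 8 2 9 1 4 5 7 10 0
Walk LF starting at row 10, prepending L[row]:
  step 1: row=10, L[10]='$', prepend. Next row=LF[10]=0
  step 2: row=0, L[0]='c', prepend. Next row=LF[0]=3
  step 3: row=3, L[3]='b', prepend. Next row=LF[3]=2
  step 4: row=2, L[2]='h', prepend. Next row=LF[2]=8
  step 5: row=8, L[8]='f', prepend. Next row=LF[8]=7
  step 6: row=7, L[7]='c', prepend. Next row=LF[7]=5
  step 7: row=5, L[5]='a', prepend. Next row=LF[5]=1
  step 8: row=1, L[1]='d', prepend. Next row=LF[1]=6
  step 9: row=6, L[6]='c', prepend. Next row=LF[6]=4
  step 10: row=4, L[4]='h', prepend. Next row=LF[4]=9
  step 11: row=9, L[9]='h', prepend. Next row=LF[9]=10
Reversed output: hhcdacfhbc$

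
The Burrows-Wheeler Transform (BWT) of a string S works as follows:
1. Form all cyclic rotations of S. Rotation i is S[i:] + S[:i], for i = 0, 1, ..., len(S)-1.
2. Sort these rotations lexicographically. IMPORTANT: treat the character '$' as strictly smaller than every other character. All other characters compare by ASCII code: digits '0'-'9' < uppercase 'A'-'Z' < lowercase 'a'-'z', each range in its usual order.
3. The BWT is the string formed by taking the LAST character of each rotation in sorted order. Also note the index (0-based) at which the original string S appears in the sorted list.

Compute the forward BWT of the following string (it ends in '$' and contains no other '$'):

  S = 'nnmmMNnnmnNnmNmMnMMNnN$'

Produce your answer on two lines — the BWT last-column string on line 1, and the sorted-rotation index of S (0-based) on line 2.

Answer: NnMmmnmMnMmNnnnMNmNnn$N
21

Derivation:
All 23 rotations (rotation i = S[i:]+S[:i]):
  rot[0] = nnmmMNnnmnNnmNmMnMMNnN$
  rot[1] = nmmMNnnmnNnmNmMnMMNnN$n
  rot[2] = mmMNnnmnNnmNmMnMMNnN$nn
  rot[3] = mMNnnmnNnmNmMnMMNnN$nnm
  rot[4] = MNnnmnNnmNmMnMMNnN$nnmm
  rot[5] = NnnmnNnmNmMnMMNnN$nnmmM
  rot[6] = nnmnNnmNmMnMMNnN$nnmmMN
  rot[7] = nmnNnmNmMnMMNnN$nnmmMNn
  rot[8] = mnNnmNmMnMMNnN$nnmmMNnn
  rot[9] = nNnmNmMnMMNnN$nnmmMNnnm
  rot[10] = NnmNmMnMMNnN$nnmmMNnnmn
  rot[11] = nmNmMnMMNnN$nnmmMNnnmnN
  rot[12] = mNmMnMMNnN$nnmmMNnnmnNn
  rot[13] = NmMnMMNnN$nnmmMNnnmnNnm
  rot[14] = mMnMMNnN$nnmmMNnnmnNnmN
  rot[15] = MnMMNnN$nnmmMNnnmnNnmNm
  rot[16] = nMMNnN$nnmmMNnnmnNnmNmM
  rot[17] = MMNnN$nnmmMNnnmnNnmNmMn
  rot[18] = MNnN$nnmmMNnnmnNnmNmMnM
  rot[19] = NnN$nnmmMNnnmnNnmNmMnMM
  rot[20] = nN$nnmmMNnnmnNnmNmMnMMN
  rot[21] = N$nnmmMNnnmnNnmNmMnMMNn
  rot[22] = $nnmmMNnnmnNnmNmMnMMNnN
Sorted (with $ < everything):
  sorted[0] = $nnmmMNnnmnNnmNmMnMMNnN  (last char: 'N')
  sorted[1] = MMNnN$nnmmMNnnmnNnmNmMn  (last char: 'n')
  sorted[2] = MNnN$nnmmMNnnmnNnmNmMnM  (last char: 'M')
  sorted[3] = MNnnmnNnmNmMnMMNnN$nnmm  (last char: 'm')
  sorted[4] = MnMMNnN$nnmmMNnnmnNnmNm  (last char: 'm')
  sorted[5] = N$nnmmMNnnmnNnmNmMnMMNn  (last char: 'n')
  sorted[6] = NmMnMMNnN$nnmmMNnnmnNnm  (last char: 'm')
  sorted[7] = NnN$nnmmMNnnmnNnmNmMnMM  (last char: 'M')
  sorted[8] = NnmNmMnMMNnN$nnmmMNnnmn  (last char: 'n')
  sorted[9] = NnnmnNnmNmMnMMNnN$nnmmM  (last char: 'M')
  sorted[10] = mMNnnmnNnmNmMnMMNnN$nnm  (last char: 'm')
  sorted[11] = mMnMMNnN$nnmmMNnnmnNnmN  (last char: 'N')
  sorted[12] = mNmMnMMNnN$nnmmMNnnmnNn  (last char: 'n')
  sorted[13] = mmMNnnmnNnmNmMnMMNnN$nn  (last char: 'n')
  sorted[14] = mnNnmNmMnMMNnN$nnmmMNnn  (last char: 'n')
  sorted[15] = nMMNnN$nnmmMNnnmnNnmNmM  (last char: 'M')
  sorted[16] = nN$nnmmMNnnmnNnmNmMnMMN  (last char: 'N')
  sorted[17] = nNnmNmMnMMNnN$nnmmMNnnm  (last char: 'm')
  sorted[18] = nmNmMnMMNnN$nnmmMNnnmnN  (last char: 'N')
  sorted[19] = nmmMNnnmnNnmNmMnMMNnN$n  (last char: 'n')
  sorted[20] = nmnNnmNmMnMMNnN$nnmmMNn  (last char: 'n')
  sorted[21] = nnmmMNnnmnNnmNmMnMMNnN$  (last char: '$')
  sorted[22] = nnmnNnmNmMnMMNnN$nnmmMN  (last char: 'N')
Last column: NnMmmnmMnMmNnnnMNmNnn$N
Original string S is at sorted index 21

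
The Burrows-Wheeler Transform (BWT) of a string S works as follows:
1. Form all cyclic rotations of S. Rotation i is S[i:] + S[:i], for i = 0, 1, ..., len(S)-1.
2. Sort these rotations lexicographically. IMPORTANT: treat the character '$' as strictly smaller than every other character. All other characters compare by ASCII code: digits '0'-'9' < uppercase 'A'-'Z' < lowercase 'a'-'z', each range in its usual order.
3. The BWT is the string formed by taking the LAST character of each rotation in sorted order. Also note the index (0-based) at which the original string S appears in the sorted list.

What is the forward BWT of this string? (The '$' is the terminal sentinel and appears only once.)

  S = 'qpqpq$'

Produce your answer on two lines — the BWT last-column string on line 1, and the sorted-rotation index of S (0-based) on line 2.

Answer: qqqpp$
5

Derivation:
All 6 rotations (rotation i = S[i:]+S[:i]):
  rot[0] = qpqpq$
  rot[1] = pqpq$q
  rot[2] = qpq$qp
  rot[3] = pq$qpq
  rot[4] = q$qpqp
  rot[5] = $qpqpq
Sorted (with $ < everything):
  sorted[0] = $qpqpq  (last char: 'q')
  sorted[1] = pq$qpq  (last char: 'q')
  sorted[2] = pqpq$q  (last char: 'q')
  sorted[3] = q$qpqp  (last char: 'p')
  sorted[4] = qpq$qp  (last char: 'p')
  sorted[5] = qpqpq$  (last char: '$')
Last column: qqqpp$
Original string S is at sorted index 5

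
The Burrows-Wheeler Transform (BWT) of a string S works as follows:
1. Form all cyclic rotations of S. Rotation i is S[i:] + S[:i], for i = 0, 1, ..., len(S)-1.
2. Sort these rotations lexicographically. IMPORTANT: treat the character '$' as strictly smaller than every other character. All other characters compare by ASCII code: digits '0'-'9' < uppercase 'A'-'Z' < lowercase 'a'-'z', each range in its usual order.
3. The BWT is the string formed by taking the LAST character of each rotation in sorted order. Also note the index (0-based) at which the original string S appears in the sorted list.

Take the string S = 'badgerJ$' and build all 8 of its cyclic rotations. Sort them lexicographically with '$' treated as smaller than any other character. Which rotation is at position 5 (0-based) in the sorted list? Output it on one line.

Answer: erJ$badg

Derivation:
All 8 rotations (rotation i = S[i:]+S[:i]):
  rot[0] = badgerJ$
  rot[1] = adgerJ$b
  rot[2] = dgerJ$ba
  rot[3] = gerJ$bad
  rot[4] = erJ$badg
  rot[5] = rJ$badge
  rot[6] = J$badger
  rot[7] = $badgerJ
Sorted (with $ < everything):
  sorted[0] = $badgerJ
  sorted[1] = J$badger
  sorted[2] = adgerJ$b
  sorted[3] = badgerJ$
  sorted[4] = dgerJ$ba
  sorted[5] = erJ$badg
  sorted[6] = gerJ$bad
  sorted[7] = rJ$badge
sorted[5] = erJ$badg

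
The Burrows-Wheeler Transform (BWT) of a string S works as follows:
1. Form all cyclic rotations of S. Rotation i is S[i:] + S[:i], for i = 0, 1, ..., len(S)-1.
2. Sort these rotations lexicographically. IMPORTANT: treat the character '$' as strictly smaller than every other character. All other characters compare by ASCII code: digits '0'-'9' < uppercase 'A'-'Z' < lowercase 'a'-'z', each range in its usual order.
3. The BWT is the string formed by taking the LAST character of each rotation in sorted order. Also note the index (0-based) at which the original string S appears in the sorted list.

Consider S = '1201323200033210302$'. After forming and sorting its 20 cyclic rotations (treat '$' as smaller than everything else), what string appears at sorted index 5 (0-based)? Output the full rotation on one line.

All 20 rotations (rotation i = S[i:]+S[:i]):
  rot[0] = 1201323200033210302$
  rot[1] = 201323200033210302$1
  rot[2] = 01323200033210302$12
  rot[3] = 1323200033210302$120
  rot[4] = 323200033210302$1201
  rot[5] = 23200033210302$12013
  rot[6] = 3200033210302$120132
  rot[7] = 200033210302$1201323
  rot[8] = 00033210302$12013232
  rot[9] = 0033210302$120132320
  rot[10] = 033210302$1201323200
  rot[11] = 33210302$12013232000
  rot[12] = 3210302$120132320003
  rot[13] = 210302$1201323200033
  rot[14] = 10302$12013232000332
  rot[15] = 0302$120132320003321
  rot[16] = 302$1201323200033210
  rot[17] = 02$12013232000332103
  rot[18] = 2$120132320003321030
  rot[19] = $1201323200033210302
Sorted (with $ < everything):
  sorted[0] = $1201323200033210302
  sorted[1] = 00033210302$12013232
  sorted[2] = 0033210302$120132320
  sorted[3] = 01323200033210302$12
  sorted[4] = 02$12013232000332103
  sorted[5] = 0302$120132320003321
  sorted[6] = 033210302$1201323200
  sorted[7] = 10302$12013232000332
  sorted[8] = 1201323200033210302$
  sorted[9] = 1323200033210302$120
  sorted[10] = 2$120132320003321030
  sorted[11] = 200033210302$1201323
  sorted[12] = 201323200033210302$1
  sorted[13] = 210302$1201323200033
  sorted[14] = 23200033210302$12013
  sorted[15] = 302$1201323200033210
  sorted[16] = 3200033210302$120132
  sorted[17] = 3210302$120132320003
  sorted[18] = 323200033210302$1201
  sorted[19] = 33210302$12013232000
sorted[5] = 0302$120132320003321

Answer: 0302$120132320003321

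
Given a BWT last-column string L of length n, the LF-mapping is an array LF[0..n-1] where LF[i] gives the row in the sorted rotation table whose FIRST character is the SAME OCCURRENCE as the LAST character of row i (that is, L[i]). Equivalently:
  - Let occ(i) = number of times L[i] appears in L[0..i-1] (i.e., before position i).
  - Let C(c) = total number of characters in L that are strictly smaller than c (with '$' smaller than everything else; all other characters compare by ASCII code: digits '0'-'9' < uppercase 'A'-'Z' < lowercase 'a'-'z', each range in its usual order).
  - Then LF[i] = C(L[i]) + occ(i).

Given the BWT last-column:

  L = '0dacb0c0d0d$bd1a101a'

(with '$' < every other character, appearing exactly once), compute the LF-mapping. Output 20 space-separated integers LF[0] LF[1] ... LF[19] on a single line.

Char counts: '$':1, '0':5, '1':3, 'a':3, 'b':2, 'c':2, 'd':4
C (first-col start): C('$')=0, C('0')=1, C('1')=6, C('a')=9, C('b')=12, C('c')=14, C('d')=16
L[0]='0': occ=0, LF[0]=C('0')+0=1+0=1
L[1]='d': occ=0, LF[1]=C('d')+0=16+0=16
L[2]='a': occ=0, LF[2]=C('a')+0=9+0=9
L[3]='c': occ=0, LF[3]=C('c')+0=14+0=14
L[4]='b': occ=0, LF[4]=C('b')+0=12+0=12
L[5]='0': occ=1, LF[5]=C('0')+1=1+1=2
L[6]='c': occ=1, LF[6]=C('c')+1=14+1=15
L[7]='0': occ=2, LF[7]=C('0')+2=1+2=3
L[8]='d': occ=1, LF[8]=C('d')+1=16+1=17
L[9]='0': occ=3, LF[9]=C('0')+3=1+3=4
L[10]='d': occ=2, LF[10]=C('d')+2=16+2=18
L[11]='$': occ=0, LF[11]=C('$')+0=0+0=0
L[12]='b': occ=1, LF[12]=C('b')+1=12+1=13
L[13]='d': occ=3, LF[13]=C('d')+3=16+3=19
L[14]='1': occ=0, LF[14]=C('1')+0=6+0=6
L[15]='a': occ=1, LF[15]=C('a')+1=9+1=10
L[16]='1': occ=1, LF[16]=C('1')+1=6+1=7
L[17]='0': occ=4, LF[17]=C('0')+4=1+4=5
L[18]='1': occ=2, LF[18]=C('1')+2=6+2=8
L[19]='a': occ=2, LF[19]=C('a')+2=9+2=11

Answer: 1 16 9 14 12 2 15 3 17 4 18 0 13 19 6 10 7 5 8 11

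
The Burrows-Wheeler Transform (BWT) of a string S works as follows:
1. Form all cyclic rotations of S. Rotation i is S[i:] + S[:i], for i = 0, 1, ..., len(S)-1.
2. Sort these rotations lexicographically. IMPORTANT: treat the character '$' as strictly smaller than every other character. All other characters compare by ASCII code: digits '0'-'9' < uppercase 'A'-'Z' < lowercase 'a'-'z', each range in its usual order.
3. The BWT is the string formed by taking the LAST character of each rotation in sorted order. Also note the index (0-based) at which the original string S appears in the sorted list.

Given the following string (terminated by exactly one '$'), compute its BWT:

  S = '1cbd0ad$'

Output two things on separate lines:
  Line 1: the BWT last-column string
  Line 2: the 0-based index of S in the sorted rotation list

All 8 rotations (rotation i = S[i:]+S[:i]):
  rot[0] = 1cbd0ad$
  rot[1] = cbd0ad$1
  rot[2] = bd0ad$1c
  rot[3] = d0ad$1cb
  rot[4] = 0ad$1cbd
  rot[5] = ad$1cbd0
  rot[6] = d$1cbd0a
  rot[7] = $1cbd0ad
Sorted (with $ < everything):
  sorted[0] = $1cbd0ad  (last char: 'd')
  sorted[1] = 0ad$1cbd  (last char: 'd')
  sorted[2] = 1cbd0ad$  (last char: '$')
  sorted[3] = ad$1cbd0  (last char: '0')
  sorted[4] = bd0ad$1c  (last char: 'c')
  sorted[5] = cbd0ad$1  (last char: '1')
  sorted[6] = d$1cbd0a  (last char: 'a')
  sorted[7] = d0ad$1cb  (last char: 'b')
Last column: dd$0c1ab
Original string S is at sorted index 2

Answer: dd$0c1ab
2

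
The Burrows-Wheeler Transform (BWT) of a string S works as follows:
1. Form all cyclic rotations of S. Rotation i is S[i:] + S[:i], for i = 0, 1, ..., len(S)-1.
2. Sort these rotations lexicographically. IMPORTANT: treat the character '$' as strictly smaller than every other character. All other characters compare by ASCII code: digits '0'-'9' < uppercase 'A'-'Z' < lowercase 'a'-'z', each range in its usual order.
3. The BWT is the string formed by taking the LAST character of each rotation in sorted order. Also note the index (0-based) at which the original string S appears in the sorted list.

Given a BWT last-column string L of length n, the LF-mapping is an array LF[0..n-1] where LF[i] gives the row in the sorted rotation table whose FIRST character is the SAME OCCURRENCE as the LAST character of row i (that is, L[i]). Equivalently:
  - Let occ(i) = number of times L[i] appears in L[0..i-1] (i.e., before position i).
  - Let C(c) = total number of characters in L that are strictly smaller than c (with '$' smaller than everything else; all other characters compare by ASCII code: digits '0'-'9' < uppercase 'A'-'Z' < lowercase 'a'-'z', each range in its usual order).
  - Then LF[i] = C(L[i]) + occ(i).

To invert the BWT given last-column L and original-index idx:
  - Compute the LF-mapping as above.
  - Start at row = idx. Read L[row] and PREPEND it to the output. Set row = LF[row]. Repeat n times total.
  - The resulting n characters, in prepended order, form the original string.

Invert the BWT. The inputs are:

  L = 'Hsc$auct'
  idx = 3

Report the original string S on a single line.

Answer: cactusH$

Derivation:
LF mapping: 1 5 3 0 2 7 4 6
Walk LF starting at row 3, prepending L[row]:
  step 1: row=3, L[3]='$', prepend. Next row=LF[3]=0
  step 2: row=0, L[0]='H', prepend. Next row=LF[0]=1
  step 3: row=1, L[1]='s', prepend. Next row=LF[1]=5
  step 4: row=5, L[5]='u', prepend. Next row=LF[5]=7
  step 5: row=7, L[7]='t', prepend. Next row=LF[7]=6
  step 6: row=6, L[6]='c', prepend. Next row=LF[6]=4
  step 7: row=4, L[4]='a', prepend. Next row=LF[4]=2
  step 8: row=2, L[2]='c', prepend. Next row=LF[2]=3
Reversed output: cactusH$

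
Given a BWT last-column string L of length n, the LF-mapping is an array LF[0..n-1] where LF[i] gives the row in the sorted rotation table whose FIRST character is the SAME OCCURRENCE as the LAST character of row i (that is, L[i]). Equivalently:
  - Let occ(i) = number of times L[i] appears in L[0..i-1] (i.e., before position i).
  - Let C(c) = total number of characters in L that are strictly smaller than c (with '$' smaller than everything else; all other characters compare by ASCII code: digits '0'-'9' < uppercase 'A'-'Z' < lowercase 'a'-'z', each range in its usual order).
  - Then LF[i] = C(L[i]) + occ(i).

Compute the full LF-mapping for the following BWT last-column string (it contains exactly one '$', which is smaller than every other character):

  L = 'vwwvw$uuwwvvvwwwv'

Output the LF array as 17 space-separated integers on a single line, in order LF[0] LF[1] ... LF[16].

Char counts: '$':1, 'u':2, 'v':6, 'w':8
C (first-col start): C('$')=0, C('u')=1, C('v')=3, C('w')=9
L[0]='v': occ=0, LF[0]=C('v')+0=3+0=3
L[1]='w': occ=0, LF[1]=C('w')+0=9+0=9
L[2]='w': occ=1, LF[2]=C('w')+1=9+1=10
L[3]='v': occ=1, LF[3]=C('v')+1=3+1=4
L[4]='w': occ=2, LF[4]=C('w')+2=9+2=11
L[5]='$': occ=0, LF[5]=C('$')+0=0+0=0
L[6]='u': occ=0, LF[6]=C('u')+0=1+0=1
L[7]='u': occ=1, LF[7]=C('u')+1=1+1=2
L[8]='w': occ=3, LF[8]=C('w')+3=9+3=12
L[9]='w': occ=4, LF[9]=C('w')+4=9+4=13
L[10]='v': occ=2, LF[10]=C('v')+2=3+2=5
L[11]='v': occ=3, LF[11]=C('v')+3=3+3=6
L[12]='v': occ=4, LF[12]=C('v')+4=3+4=7
L[13]='w': occ=5, LF[13]=C('w')+5=9+5=14
L[14]='w': occ=6, LF[14]=C('w')+6=9+6=15
L[15]='w': occ=7, LF[15]=C('w')+7=9+7=16
L[16]='v': occ=5, LF[16]=C('v')+5=3+5=8

Answer: 3 9 10 4 11 0 1 2 12 13 5 6 7 14 15 16 8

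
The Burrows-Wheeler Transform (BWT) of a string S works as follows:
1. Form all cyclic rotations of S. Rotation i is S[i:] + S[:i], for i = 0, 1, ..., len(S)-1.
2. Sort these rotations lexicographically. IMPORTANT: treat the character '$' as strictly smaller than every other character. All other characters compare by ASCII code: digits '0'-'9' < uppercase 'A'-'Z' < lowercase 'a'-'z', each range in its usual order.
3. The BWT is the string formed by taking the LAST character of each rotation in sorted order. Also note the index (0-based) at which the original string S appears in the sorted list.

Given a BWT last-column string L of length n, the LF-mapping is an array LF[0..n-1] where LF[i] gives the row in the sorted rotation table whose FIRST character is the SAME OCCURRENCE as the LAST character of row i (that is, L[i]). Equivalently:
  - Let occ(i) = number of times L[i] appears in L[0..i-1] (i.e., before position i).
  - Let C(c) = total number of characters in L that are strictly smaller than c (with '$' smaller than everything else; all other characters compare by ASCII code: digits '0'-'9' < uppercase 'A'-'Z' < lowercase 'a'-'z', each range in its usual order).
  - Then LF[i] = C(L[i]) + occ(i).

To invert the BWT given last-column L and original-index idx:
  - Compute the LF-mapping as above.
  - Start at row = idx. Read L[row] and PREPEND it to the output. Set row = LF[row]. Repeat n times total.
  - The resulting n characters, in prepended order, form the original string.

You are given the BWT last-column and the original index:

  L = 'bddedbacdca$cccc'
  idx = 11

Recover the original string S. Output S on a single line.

LF mapping: 3 11 12 15 13 4 1 5 14 6 2 0 7 8 9 10
Walk LF starting at row 11, prepending L[row]:
  step 1: row=11, L[11]='$', prepend. Next row=LF[11]=0
  step 2: row=0, L[0]='b', prepend. Next row=LF[0]=3
  step 3: row=3, L[3]='e', prepend. Next row=LF[3]=15
  step 4: row=15, L[15]='c', prepend. Next row=LF[15]=10
  step 5: row=10, L[10]='a', prepend. Next row=LF[10]=2
  step 6: row=2, L[2]='d', prepend. Next row=LF[2]=12
  step 7: row=12, L[12]='c', prepend. Next row=LF[12]=7
  step 8: row=7, L[7]='c', prepend. Next row=LF[7]=5
  step 9: row=5, L[5]='b', prepend. Next row=LF[5]=4
  step 10: row=4, L[4]='d', prepend. Next row=LF[4]=13
  step 11: row=13, L[13]='c', prepend. Next row=LF[13]=8
  step 12: row=8, L[8]='d', prepend. Next row=LF[8]=14
  step 13: row=14, L[14]='c', prepend. Next row=LF[14]=9
  step 14: row=9, L[9]='c', prepend. Next row=LF[9]=6
  step 15: row=6, L[6]='a', prepend. Next row=LF[6]=1
  step 16: row=1, L[1]='d', prepend. Next row=LF[1]=11
Reversed output: daccdcdbccdaceb$

Answer: daccdcdbccdaceb$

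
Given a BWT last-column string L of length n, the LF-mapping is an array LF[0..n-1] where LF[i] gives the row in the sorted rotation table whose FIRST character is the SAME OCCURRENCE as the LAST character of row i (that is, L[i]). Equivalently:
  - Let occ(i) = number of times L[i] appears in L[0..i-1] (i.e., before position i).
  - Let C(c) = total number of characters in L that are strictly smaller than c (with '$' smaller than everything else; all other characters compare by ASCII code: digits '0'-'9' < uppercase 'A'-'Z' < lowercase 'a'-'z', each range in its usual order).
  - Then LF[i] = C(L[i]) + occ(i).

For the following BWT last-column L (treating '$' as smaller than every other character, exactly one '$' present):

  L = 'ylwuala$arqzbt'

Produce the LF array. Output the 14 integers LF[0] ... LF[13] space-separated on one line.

Answer: 12 5 11 10 1 6 2 0 3 8 7 13 4 9

Derivation:
Char counts: '$':1, 'a':3, 'b':1, 'l':2, 'q':1, 'r':1, 't':1, 'u':1, 'w':1, 'y':1, 'z':1
C (first-col start): C('$')=0, C('a')=1, C('b')=4, C('l')=5, C('q')=7, C('r')=8, C('t')=9, C('u')=10, C('w')=11, C('y')=12, C('z')=13
L[0]='y': occ=0, LF[0]=C('y')+0=12+0=12
L[1]='l': occ=0, LF[1]=C('l')+0=5+0=5
L[2]='w': occ=0, LF[2]=C('w')+0=11+0=11
L[3]='u': occ=0, LF[3]=C('u')+0=10+0=10
L[4]='a': occ=0, LF[4]=C('a')+0=1+0=1
L[5]='l': occ=1, LF[5]=C('l')+1=5+1=6
L[6]='a': occ=1, LF[6]=C('a')+1=1+1=2
L[7]='$': occ=0, LF[7]=C('$')+0=0+0=0
L[8]='a': occ=2, LF[8]=C('a')+2=1+2=3
L[9]='r': occ=0, LF[9]=C('r')+0=8+0=8
L[10]='q': occ=0, LF[10]=C('q')+0=7+0=7
L[11]='z': occ=0, LF[11]=C('z')+0=13+0=13
L[12]='b': occ=0, LF[12]=C('b')+0=4+0=4
L[13]='t': occ=0, LF[13]=C('t')+0=9+0=9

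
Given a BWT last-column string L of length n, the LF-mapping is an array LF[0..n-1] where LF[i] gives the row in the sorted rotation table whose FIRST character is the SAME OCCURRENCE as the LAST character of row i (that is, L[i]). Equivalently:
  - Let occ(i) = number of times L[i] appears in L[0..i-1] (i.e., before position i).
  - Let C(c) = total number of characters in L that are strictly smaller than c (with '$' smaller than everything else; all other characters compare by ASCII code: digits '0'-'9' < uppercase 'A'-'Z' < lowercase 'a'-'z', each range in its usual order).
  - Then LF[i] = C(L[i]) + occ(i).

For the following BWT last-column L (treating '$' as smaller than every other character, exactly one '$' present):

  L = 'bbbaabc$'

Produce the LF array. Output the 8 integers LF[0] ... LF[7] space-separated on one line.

Answer: 3 4 5 1 2 6 7 0

Derivation:
Char counts: '$':1, 'a':2, 'b':4, 'c':1
C (first-col start): C('$')=0, C('a')=1, C('b')=3, C('c')=7
L[0]='b': occ=0, LF[0]=C('b')+0=3+0=3
L[1]='b': occ=1, LF[1]=C('b')+1=3+1=4
L[2]='b': occ=2, LF[2]=C('b')+2=3+2=5
L[3]='a': occ=0, LF[3]=C('a')+0=1+0=1
L[4]='a': occ=1, LF[4]=C('a')+1=1+1=2
L[5]='b': occ=3, LF[5]=C('b')+3=3+3=6
L[6]='c': occ=0, LF[6]=C('c')+0=7+0=7
L[7]='$': occ=0, LF[7]=C('$')+0=0+0=0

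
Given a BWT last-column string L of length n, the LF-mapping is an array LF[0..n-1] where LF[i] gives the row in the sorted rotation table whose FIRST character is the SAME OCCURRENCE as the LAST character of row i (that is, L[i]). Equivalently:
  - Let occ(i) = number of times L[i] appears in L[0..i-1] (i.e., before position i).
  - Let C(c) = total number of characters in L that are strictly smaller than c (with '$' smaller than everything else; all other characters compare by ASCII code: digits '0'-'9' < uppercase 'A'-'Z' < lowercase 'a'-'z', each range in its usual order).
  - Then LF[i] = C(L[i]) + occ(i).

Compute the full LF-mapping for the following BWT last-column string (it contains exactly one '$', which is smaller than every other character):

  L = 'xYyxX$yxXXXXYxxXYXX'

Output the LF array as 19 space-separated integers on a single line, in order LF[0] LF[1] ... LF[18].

Answer: 12 9 17 13 1 0 18 14 2 3 4 5 10 15 16 6 11 7 8

Derivation:
Char counts: '$':1, 'X':8, 'Y':3, 'x':5, 'y':2
C (first-col start): C('$')=0, C('X')=1, C('Y')=9, C('x')=12, C('y')=17
L[0]='x': occ=0, LF[0]=C('x')+0=12+0=12
L[1]='Y': occ=0, LF[1]=C('Y')+0=9+0=9
L[2]='y': occ=0, LF[2]=C('y')+0=17+0=17
L[3]='x': occ=1, LF[3]=C('x')+1=12+1=13
L[4]='X': occ=0, LF[4]=C('X')+0=1+0=1
L[5]='$': occ=0, LF[5]=C('$')+0=0+0=0
L[6]='y': occ=1, LF[6]=C('y')+1=17+1=18
L[7]='x': occ=2, LF[7]=C('x')+2=12+2=14
L[8]='X': occ=1, LF[8]=C('X')+1=1+1=2
L[9]='X': occ=2, LF[9]=C('X')+2=1+2=3
L[10]='X': occ=3, LF[10]=C('X')+3=1+3=4
L[11]='X': occ=4, LF[11]=C('X')+4=1+4=5
L[12]='Y': occ=1, LF[12]=C('Y')+1=9+1=10
L[13]='x': occ=3, LF[13]=C('x')+3=12+3=15
L[14]='x': occ=4, LF[14]=C('x')+4=12+4=16
L[15]='X': occ=5, LF[15]=C('X')+5=1+5=6
L[16]='Y': occ=2, LF[16]=C('Y')+2=9+2=11
L[17]='X': occ=6, LF[17]=C('X')+6=1+6=7
L[18]='X': occ=7, LF[18]=C('X')+7=1+7=8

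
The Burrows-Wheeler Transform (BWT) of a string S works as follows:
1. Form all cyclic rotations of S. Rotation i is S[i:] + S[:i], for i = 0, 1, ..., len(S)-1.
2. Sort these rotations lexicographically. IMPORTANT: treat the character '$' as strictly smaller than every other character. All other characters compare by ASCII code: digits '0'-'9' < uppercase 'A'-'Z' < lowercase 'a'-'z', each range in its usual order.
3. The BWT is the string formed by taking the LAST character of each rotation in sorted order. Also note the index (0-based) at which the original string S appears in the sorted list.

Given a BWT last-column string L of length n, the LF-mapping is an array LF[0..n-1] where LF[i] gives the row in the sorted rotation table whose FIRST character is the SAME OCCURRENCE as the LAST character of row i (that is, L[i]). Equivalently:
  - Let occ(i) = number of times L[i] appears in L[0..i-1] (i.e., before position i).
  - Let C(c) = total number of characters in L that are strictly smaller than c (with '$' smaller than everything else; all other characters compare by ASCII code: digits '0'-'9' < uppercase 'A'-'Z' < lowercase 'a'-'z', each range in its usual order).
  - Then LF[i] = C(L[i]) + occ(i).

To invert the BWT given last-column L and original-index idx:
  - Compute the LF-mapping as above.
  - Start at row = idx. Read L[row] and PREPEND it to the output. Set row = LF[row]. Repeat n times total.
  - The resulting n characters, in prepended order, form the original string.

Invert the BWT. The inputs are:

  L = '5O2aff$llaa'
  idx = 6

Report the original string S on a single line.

LF mapping: 2 3 1 4 7 8 0 9 10 5 6
Walk LF starting at row 6, prepending L[row]:
  step 1: row=6, L[6]='$', prepend. Next row=LF[6]=0
  step 2: row=0, L[0]='5', prepend. Next row=LF[0]=2
  step 3: row=2, L[2]='2', prepend. Next row=LF[2]=1
  step 4: row=1, L[1]='O', prepend. Next row=LF[1]=3
  step 5: row=3, L[3]='a', prepend. Next row=LF[3]=4
  step 6: row=4, L[4]='f', prepend. Next row=LF[4]=7
  step 7: row=7, L[7]='l', prepend. Next row=LF[7]=9
  step 8: row=9, L[9]='a', prepend. Next row=LF[9]=5
  step 9: row=5, L[5]='f', prepend. Next row=LF[5]=8
  step 10: row=8, L[8]='l', prepend. Next row=LF[8]=10
  step 11: row=10, L[10]='a', prepend. Next row=LF[10]=6
Reversed output: alfalfaO25$

Answer: alfalfaO25$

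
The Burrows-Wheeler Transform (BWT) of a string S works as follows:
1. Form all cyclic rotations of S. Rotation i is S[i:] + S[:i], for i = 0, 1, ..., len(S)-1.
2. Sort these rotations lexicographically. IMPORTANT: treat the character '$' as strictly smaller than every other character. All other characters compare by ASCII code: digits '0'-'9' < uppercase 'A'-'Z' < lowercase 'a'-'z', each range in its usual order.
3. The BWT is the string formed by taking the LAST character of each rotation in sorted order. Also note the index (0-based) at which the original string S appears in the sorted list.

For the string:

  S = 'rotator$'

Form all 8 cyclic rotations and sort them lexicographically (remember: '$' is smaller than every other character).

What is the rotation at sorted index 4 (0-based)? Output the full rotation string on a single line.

All 8 rotations (rotation i = S[i:]+S[:i]):
  rot[0] = rotator$
  rot[1] = otator$r
  rot[2] = tator$ro
  rot[3] = ator$rot
  rot[4] = tor$rota
  rot[5] = or$rotat
  rot[6] = r$rotato
  rot[7] = $rotator
Sorted (with $ < everything):
  sorted[0] = $rotator
  sorted[1] = ator$rot
  sorted[2] = or$rotat
  sorted[3] = otator$r
  sorted[4] = r$rotato
  sorted[5] = rotator$
  sorted[6] = tator$ro
  sorted[7] = tor$rota
sorted[4] = r$rotato

Answer: r$rotato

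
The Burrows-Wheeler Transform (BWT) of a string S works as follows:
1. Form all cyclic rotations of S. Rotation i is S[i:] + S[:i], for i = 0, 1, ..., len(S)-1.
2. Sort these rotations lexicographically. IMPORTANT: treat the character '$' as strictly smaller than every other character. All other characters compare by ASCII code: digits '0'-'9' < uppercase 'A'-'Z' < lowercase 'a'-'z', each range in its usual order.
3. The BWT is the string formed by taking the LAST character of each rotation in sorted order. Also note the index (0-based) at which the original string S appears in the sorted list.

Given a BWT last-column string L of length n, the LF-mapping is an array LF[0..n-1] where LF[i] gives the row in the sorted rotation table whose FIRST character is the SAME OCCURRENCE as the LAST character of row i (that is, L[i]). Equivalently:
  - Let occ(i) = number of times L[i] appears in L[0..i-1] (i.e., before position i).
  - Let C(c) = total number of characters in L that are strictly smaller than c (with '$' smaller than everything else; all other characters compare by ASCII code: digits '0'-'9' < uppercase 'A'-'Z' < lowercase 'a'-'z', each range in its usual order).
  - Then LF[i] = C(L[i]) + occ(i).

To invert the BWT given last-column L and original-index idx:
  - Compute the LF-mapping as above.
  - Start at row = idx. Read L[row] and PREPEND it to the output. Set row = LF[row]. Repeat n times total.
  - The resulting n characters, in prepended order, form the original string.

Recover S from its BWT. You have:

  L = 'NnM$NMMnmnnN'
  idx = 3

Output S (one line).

LF mapping: 4 8 1 0 5 2 3 9 7 10 11 6
Walk LF starting at row 3, prepending L[row]:
  step 1: row=3, L[3]='$', prepend. Next row=LF[3]=0
  step 2: row=0, L[0]='N', prepend. Next row=LF[0]=4
  step 3: row=4, L[4]='N', prepend. Next row=LF[4]=5
  step 4: row=5, L[5]='M', prepend. Next row=LF[5]=2
  step 5: row=2, L[2]='M', prepend. Next row=LF[2]=1
  step 6: row=1, L[1]='n', prepend. Next row=LF[1]=8
  step 7: row=8, L[8]='m', prepend. Next row=LF[8]=7
  step 8: row=7, L[7]='n', prepend. Next row=LF[7]=9
  step 9: row=9, L[9]='n', prepend. Next row=LF[9]=10
  step 10: row=10, L[10]='n', prepend. Next row=LF[10]=11
  step 11: row=11, L[11]='N', prepend. Next row=LF[11]=6
  step 12: row=6, L[6]='M', prepend. Next row=LF[6]=3
Reversed output: MNnnnmnMMNN$

Answer: MNnnnmnMMNN$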